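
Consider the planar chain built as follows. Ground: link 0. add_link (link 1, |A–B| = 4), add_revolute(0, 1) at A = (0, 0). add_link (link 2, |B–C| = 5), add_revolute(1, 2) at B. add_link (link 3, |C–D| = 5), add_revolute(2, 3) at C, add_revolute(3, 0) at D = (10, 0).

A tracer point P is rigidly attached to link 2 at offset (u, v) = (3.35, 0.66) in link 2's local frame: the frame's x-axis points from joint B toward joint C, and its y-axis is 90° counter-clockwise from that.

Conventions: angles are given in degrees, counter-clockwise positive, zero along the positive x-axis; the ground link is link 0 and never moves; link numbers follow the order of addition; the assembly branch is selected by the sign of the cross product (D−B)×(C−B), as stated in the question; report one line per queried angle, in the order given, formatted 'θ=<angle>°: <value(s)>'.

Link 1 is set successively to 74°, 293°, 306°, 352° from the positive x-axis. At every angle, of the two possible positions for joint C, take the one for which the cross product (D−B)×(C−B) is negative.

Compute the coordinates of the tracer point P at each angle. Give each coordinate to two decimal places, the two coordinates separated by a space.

A=(0,0), D=(10.00,0)
θ=74°: B = A + 4.00·(cos74°, sin74°) = (1.1025, 3.8450)
θ=74°: |BD| = 9.6927
θ=74°: circle(B,5.00) ∩ circle(D,5.00): a=4.8464, h=1.2299
θ=74°:   candidates: C₊=(6.0392,3.0515) cross=11.921; C₋=(5.0634,0.7935) cross=-11.921
θ=74°:   branch - wants cross < 0 → take C=(5.0634,0.7935) (cross=-11.921)
θ=74°: ex = (C−B)/|BC| = (0.7922,-0.6103); ey = (0.6103,0.7922)
θ=74°: P = B + 3.35·ex + 0.66·ey = (4.1591,2.3233)
θ=293°: B = A + 4.00·(cos293°, sin293°) = (1.5629, -3.6820)
θ=293°: |BD| = 9.2055
θ=293°: circle(B,5.00) ∩ circle(D,5.00): a=4.6028, h=1.9531
θ=293°:   candidates: C₊=(5.0003,-0.0509) cross=17.979; C₋=(6.5627,-3.6311) cross=-17.979
θ=293°:   branch - wants cross < 0 → take C=(6.5627,-3.6311) (cross=-17.979)
θ=293°: ex = (C−B)/|BC| = (0.9999,0.0102); ey = (-0.0102,0.9999)
θ=293°: P = B + 3.35·ex + 0.66·ey = (4.9060,-2.9879)
θ=306°: B = A + 4.00·(cos306°, sin306°) = (2.3511, -3.2361)
θ=306°: |BD| = 8.3053
θ=306°: circle(B,5.00) ∩ circle(D,5.00): a=4.1526, h=2.7849
θ=306°:   candidates: C₊=(5.0905,0.9468) cross=23.129; C₋=(7.2607,-4.1828) cross=-23.129
θ=306°:   branch - wants cross < 0 → take C=(7.2607,-4.1828) (cross=-23.129)
θ=306°: ex = (C−B)/|BC| = (0.9819,-0.1894); ey = (0.1894,0.9819)
θ=306°: P = B + 3.35·ex + 0.66·ey = (5.7655,-3.2223)
θ=352°: B = A + 4.00·(cos352°, sin352°) = (3.9611, -0.5567)
θ=352°: |BD| = 6.0645
θ=352°: circle(B,5.00) ∩ circle(D,5.00): a=3.0323, h=3.9756
θ=352°:   candidates: C₊=(6.6156,3.6805) cross=24.110; C₋=(7.3455,-4.2372) cross=-24.110
θ=352°:   branch - wants cross < 0 → take C=(7.3455,-4.2372) (cross=-24.110)
θ=352°: ex = (C−B)/|BC| = (0.6769,-0.7361); ey = (0.7361,0.6769)
θ=352°: P = B + 3.35·ex + 0.66·ey = (6.7144,-2.5759)

θ=74°: 4.16 2.32
θ=293°: 4.91 -2.99
θ=306°: 5.77 -3.22
θ=352°: 6.71 -2.58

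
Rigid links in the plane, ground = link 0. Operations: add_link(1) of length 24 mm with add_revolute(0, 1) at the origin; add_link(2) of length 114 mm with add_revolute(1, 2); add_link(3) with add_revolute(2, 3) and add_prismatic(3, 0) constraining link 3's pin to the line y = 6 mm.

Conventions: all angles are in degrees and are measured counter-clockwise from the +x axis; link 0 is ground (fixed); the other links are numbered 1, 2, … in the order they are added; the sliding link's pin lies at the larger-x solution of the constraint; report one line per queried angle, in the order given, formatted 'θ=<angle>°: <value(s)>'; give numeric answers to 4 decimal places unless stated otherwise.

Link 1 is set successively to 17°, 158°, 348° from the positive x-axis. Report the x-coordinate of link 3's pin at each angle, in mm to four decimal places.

geometry: r = 24 mm, L = 114 mm, e = 6 mm
θ=17°: crank pin P = (r cos θ, r sin θ) = (22.951314, 7.016921)
θ=17°: h = r sin θ − e = 7.016921 − 6 = 1.016921
θ=17°: x = r cos θ + √(L² − h²) = 22.951314 + 113.995464 = 136.946778
θ=158°: crank pin P = (r cos θ, r sin θ) = (-22.252413, 8.990558)
θ=158°: h = r sin θ − e = 8.990558 − 6 = 2.990558
θ=158°: x = r cos θ + √(L² − h²) = -22.252413 + 113.960768 = 91.708355
θ=348°: crank pin P = (r cos θ, r sin θ) = (23.475542, -4.989881)
θ=348°: h = r sin θ − e = -4.989881 − 6 = -10.989881
θ=348°: x = r cos θ + √(L² − h²) = 23.475542 + 113.469038 = 136.944580

θ=17°: 136.9468
θ=158°: 91.7084
θ=348°: 136.9446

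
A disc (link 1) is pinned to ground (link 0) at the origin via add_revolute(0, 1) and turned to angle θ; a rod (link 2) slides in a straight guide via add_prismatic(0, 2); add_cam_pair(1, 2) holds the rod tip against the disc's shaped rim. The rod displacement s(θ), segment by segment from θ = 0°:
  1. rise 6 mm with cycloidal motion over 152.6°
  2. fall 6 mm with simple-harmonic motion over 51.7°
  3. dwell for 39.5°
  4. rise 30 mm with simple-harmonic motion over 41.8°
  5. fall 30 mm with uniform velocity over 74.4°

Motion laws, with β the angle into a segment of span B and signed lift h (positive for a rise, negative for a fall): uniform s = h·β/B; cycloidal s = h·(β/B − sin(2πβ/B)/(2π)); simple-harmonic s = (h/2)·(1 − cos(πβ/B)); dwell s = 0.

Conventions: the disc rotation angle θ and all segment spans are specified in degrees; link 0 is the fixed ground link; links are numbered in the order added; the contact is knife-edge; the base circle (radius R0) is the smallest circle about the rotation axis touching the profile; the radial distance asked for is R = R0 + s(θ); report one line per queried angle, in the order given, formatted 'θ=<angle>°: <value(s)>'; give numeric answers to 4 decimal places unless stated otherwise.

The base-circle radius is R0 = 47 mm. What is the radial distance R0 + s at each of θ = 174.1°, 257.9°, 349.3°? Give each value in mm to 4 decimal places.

segment 1 (0° to 152.6°, cycloidal, h = 6) is passed completely: s = 0.0000 + (6) = 6.0000
θ = 174.1° falls in segment 2 (152.6° to 204.3°, simple-harmonic, h = -6): β = 174.1 − 152.6 = 21.5°, B = 51.7°; Δs = -6/2·(1 − cos(π·0.4159)) = -2.2162; s = 6.0000 − 2.2162 = 3.7838
segment 2 (152.6° to 204.3°, simple-harmonic, h = -6) is passed completely: s = 6.0000 + (-6) = 0.0000
segment 3 (204.3° to 243.8°, dwell): s unchanged at 0.0000
θ = 257.9° falls in segment 4 (243.8° to 285.6°, simple-harmonic, h = 30): β = 257.9 − 243.8 = 14.1°, B = 41.8°; Δs = 30/2·(1 − cos(π·0.3373)) = 7.6633; s = 0.0000 + 7.6633 = 7.6633
segment 4 (243.8° to 285.6°, simple-harmonic, h = 30) is passed completely: s = 0.0000 + (30) = 30.0000
θ = 349.3° falls in segment 5 (285.6° to 360°, uniform, h = -30): β = 349.3 − 285.6 = 63.7°, B = 74.4°; Δs = -30·63.7/74.4 = -25.6855; s = 30.0000 − 25.6855 = 4.3145
θ=174.1°: R = R0 + s = 47 + 3.7838 = 50.7838
θ=257.9°: R = R0 + s = 47 + 7.6633 = 54.6633
θ=349.3°: R = R0 + s = 47 + 4.3145 = 51.3145

θ=174.1°: 50.7838
θ=257.9°: 54.6633
θ=349.3°: 51.3145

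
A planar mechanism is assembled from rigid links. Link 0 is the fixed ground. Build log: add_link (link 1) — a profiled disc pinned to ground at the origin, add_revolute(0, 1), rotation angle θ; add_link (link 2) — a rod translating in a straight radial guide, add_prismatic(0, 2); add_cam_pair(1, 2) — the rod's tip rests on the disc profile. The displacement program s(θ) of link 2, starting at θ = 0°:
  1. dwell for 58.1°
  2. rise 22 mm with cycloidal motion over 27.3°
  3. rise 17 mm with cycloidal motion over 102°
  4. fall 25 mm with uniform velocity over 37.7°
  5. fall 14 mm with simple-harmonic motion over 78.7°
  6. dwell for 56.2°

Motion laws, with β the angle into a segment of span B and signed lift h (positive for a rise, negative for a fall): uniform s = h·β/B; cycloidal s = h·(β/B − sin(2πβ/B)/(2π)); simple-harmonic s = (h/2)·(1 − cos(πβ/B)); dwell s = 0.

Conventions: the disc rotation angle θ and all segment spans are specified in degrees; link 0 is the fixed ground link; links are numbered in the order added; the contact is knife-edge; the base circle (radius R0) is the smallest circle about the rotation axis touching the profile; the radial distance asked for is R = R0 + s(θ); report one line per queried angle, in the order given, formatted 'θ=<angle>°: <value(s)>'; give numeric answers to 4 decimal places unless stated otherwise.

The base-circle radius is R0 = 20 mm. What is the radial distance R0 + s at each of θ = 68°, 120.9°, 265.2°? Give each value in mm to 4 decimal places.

seg 1 [0°–58.1°] dwell: s stays 0.0000
seg 2 [58.1°–85.4°] cycloidal, h=22: θ=68° here. β=9.9, B=27.3. 22·(0.3626 − sin(2π·0.3626)/(2π)) = 5.3175 → s = 5.3175
seg 2 [58.1°–85.4°] cycloidal, h=22: full span → s += 22 → s = 22.0000
seg 3 [85.4°–187.4°] cycloidal, h=17: θ=120.9° here. β=35.5, B=102. 17·(0.3480 − sin(2π·0.3480)/(2π)) = 3.7083 → s = 25.7083
seg 3 [85.4°–187.4°] cycloidal, h=17: full span → s += 17 → s = 39.0000
seg 4 [187.4°–225.1°] uniform, h=-25: full span → s += -25 → s = 14.0000
seg 5 [225.1°–303.8°] simple-harmonic, h=-14: θ=265.2° here. β=40.1, B=78.7. -14/2·(1 − cos(π·0.5095)) = -7.2095 → s = 6.7905
θ=68°: R = R0 + s = 20 + 5.3175 = 25.3175
θ=120.9°: R = R0 + s = 20 + 25.7083 = 45.7083
θ=265.2°: R = R0 + s = 20 + 6.7905 = 26.7905

θ=68°: 25.3175
θ=120.9°: 45.7083
θ=265.2°: 26.7905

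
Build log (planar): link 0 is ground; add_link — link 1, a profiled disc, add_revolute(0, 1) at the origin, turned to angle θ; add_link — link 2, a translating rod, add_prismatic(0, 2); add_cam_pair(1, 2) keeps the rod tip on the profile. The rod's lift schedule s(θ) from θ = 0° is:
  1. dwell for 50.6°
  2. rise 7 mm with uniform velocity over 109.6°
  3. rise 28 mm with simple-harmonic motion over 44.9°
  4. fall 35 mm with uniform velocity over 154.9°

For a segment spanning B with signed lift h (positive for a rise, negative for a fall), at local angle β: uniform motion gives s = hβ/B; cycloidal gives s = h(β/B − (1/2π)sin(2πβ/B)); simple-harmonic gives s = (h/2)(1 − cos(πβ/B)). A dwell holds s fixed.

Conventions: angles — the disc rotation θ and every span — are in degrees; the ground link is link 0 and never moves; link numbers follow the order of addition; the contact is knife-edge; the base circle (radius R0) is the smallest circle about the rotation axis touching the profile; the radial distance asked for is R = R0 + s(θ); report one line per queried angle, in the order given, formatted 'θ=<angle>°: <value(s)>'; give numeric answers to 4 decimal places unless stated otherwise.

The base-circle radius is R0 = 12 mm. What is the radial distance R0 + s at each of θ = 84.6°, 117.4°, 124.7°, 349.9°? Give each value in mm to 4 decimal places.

seg 1 [0°–50.6°] dwell: s stays 0.0000
seg 2 [50.6°–160.2°] uniform, h=7: θ=84.6° here. β=34, B=109.6. 7·34/109.6 = 2.1715 → s = 2.1715
seg 2 [50.6°–160.2°] uniform, h=7: θ=117.4° here. β=66.8, B=109.6. 7·66.8/109.6 = 4.2664 → s = 4.2664
seg 2 [50.6°–160.2°] uniform, h=7: θ=124.7° here. β=74.1, B=109.6. 7·74.1/109.6 = 4.7327 → s = 4.7327
seg 2 [50.6°–160.2°] uniform, h=7: full span → s += 7 → s = 7.0000
seg 3 [160.2°–205.1°] simple-harmonic, h=28: full span → s += 28 → s = 35.0000
seg 4 [205.1°–360°] uniform, h=-35: θ=349.9° here. β=144.8, B=154.9. -35·144.8/154.9 = -32.7179 → s = 2.2821
θ=84.6°: R = R0 + s = 12 + 2.1715 = 14.1715
θ=117.4°: R = R0 + s = 12 + 4.2664 = 16.2664
θ=124.7°: R = R0 + s = 12 + 4.7327 = 16.7327
θ=349.9°: R = R0 + s = 12 + 2.2821 = 14.2821

θ=84.6°: 14.1715
θ=117.4°: 16.2664
θ=124.7°: 16.7327
θ=349.9°: 14.2821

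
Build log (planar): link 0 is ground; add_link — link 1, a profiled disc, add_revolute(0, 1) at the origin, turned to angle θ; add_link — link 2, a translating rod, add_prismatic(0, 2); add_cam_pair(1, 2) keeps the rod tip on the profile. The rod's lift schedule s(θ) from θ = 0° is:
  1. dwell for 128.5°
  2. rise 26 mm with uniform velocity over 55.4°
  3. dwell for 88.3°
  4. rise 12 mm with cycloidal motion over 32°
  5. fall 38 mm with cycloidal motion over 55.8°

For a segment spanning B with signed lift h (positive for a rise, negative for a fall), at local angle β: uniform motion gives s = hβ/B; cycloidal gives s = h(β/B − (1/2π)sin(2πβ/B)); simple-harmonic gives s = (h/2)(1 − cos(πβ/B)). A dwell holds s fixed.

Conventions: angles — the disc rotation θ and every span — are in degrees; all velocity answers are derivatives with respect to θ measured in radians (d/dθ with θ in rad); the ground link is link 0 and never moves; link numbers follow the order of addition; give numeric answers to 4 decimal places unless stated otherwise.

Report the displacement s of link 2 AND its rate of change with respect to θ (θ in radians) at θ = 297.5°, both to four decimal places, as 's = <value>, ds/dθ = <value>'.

seg 1 [0°–128.5°] dwell: s stays 0.0000
seg 2 [128.5°–183.9°] uniform, h=26: full span → s += 26 → s = 26.0000
seg 3 [183.9°–272.2°] dwell: s stays 26.0000
seg 4 [272.2°–304.2°] cycloidal, h=12: θ=297.5° here. β=25.3, B=32. 12·(0.7906 − sin(2π·0.7906)/(2π)) = 11.3355 → s = 37.3355
velocity in seg [272.2°–304.2°] (cycloidal), θ in radians: β = 25.3° = 0.4416 rad, B = 32° = 0.5585 rad; ds/dθ = (h/B)(1 − cos(2πβ/B)) = (12/0.5585)(1 − cos(2π·0.7906)) = 16.060904 mm/rad

s = 37.3355, ds/dθ = 16.0609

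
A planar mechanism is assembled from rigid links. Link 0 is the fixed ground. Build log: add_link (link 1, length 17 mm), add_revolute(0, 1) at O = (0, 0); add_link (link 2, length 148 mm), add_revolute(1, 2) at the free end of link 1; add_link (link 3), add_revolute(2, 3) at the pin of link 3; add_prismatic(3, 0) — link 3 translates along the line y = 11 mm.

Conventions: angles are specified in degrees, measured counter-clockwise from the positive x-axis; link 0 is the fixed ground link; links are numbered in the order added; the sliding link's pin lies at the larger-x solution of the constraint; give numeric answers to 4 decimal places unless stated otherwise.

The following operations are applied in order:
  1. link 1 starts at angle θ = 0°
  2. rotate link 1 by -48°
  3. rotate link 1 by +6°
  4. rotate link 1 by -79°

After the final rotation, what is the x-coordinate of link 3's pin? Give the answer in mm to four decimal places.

geometry: r = 17 mm, L = 148 mm, e = 11 mm; θ starts at 0°
rotate link 1 by -48°: θ ← 0° -48° = -48°
rotate link 1 by +6°: θ ← -48° +6° = -42°
rotate link 1 by -79°: θ ← -42° -79° = -121°
crank pin P = (r cos θ, r sin θ) = (-8.755647, -14.571844)
h = r sin θ − e = -14.571844 − 11 = -25.571844
x = r cos θ + √(L² − h²) = -8.755647 + 145.774074 = 137.018427

137.0184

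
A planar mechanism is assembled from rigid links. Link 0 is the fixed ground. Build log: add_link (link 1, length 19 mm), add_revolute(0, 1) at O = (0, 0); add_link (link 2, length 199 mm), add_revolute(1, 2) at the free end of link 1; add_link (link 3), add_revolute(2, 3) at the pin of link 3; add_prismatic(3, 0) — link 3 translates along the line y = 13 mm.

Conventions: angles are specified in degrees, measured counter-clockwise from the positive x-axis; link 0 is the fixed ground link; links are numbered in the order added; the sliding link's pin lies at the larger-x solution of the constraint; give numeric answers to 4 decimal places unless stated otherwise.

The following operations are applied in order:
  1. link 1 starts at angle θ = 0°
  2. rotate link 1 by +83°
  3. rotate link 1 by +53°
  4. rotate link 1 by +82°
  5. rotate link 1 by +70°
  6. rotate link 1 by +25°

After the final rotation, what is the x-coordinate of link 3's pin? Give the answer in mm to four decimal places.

geometry: r = 19 mm, L = 199 mm, e = 13 mm; θ starts at 0°
rotate link 1 by +83°: θ ← 0° +83° = 83°
rotate link 1 by +53°: θ ← 83° +53° = 136°
rotate link 1 by +82°: θ ← 136° +82° = 218°
rotate link 1 by +70°: θ ← 218° +70° = 288°
rotate link 1 by +25°: θ ← 288° +25° = 313°
crank pin P = (r cos θ, r sin θ) = (12.957969, -13.895720)
h = r sin θ − e = -13.895720 − 13 = -26.895720
x = r cos θ + √(L² − h²) = 12.957969 + 197.174086 = 210.132055

210.1321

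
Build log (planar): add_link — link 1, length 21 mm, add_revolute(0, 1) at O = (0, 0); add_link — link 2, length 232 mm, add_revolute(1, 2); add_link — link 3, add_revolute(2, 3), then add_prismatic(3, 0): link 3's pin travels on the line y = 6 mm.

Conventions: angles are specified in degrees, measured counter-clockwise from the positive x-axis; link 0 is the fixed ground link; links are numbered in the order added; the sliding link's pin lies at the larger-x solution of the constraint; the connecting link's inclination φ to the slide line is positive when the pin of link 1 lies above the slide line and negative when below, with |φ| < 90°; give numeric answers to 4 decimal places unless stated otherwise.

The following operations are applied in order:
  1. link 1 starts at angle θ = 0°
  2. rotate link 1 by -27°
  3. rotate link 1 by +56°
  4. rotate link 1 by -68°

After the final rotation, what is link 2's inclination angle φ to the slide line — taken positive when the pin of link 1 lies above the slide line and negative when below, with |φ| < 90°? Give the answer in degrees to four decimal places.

geometry: r = 21 mm, L = 232 mm, e = 6 mm; θ starts at 0°
rotate link 1 by -27°: θ ← 0° -27° = -27°
rotate link 1 by +56°: θ ← -27° +56° = 29°
rotate link 1 by -68°: θ ← 29° -68° = -39°
h = r sin θ − e = -13.215728 − 6 = -19.215728
sin φ = h / L = -19.215728 / 232 = -0.08282641
φ = arcsin(-0.08282641) = -4.751047°

-4.7510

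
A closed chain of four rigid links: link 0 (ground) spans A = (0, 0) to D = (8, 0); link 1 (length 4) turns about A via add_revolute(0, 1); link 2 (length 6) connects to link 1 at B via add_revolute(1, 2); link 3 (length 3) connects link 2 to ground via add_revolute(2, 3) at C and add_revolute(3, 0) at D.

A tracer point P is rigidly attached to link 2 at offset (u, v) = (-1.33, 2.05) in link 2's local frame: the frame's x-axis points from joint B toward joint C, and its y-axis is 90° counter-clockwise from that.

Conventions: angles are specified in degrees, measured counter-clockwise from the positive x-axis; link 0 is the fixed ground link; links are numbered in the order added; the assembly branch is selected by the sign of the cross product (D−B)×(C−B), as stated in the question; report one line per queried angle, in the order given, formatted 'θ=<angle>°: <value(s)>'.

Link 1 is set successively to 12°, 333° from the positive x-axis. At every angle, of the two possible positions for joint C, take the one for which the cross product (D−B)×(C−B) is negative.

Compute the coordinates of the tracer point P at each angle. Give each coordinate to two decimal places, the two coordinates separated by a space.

A=(0,0), D=(8.00,0)
θ=12°: B = A + 4.00·(cos12°, sin12°) = (3.9126, 0.8316)
θ=12°: |BD| = 4.1712
θ=12°: circle(B,6.00) ∩ circle(D,3.00): a=5.3221, h=2.7704
θ=12°:   candidates: C₊=(9.6802,2.4853) cross=11.556; C₋=(8.5755,-2.9443) cross=-11.556
θ=12°:   branch - wants cross < 0 → take C=(8.5755,-2.9443) (cross=-11.556)
θ=12°: ex = (C−B)/|BC| = (0.7771,-0.6293); ey = (0.6293,0.7771)
θ=12°: P = B + -1.33·ex + 2.05·ey = (4.1691,3.2618)
θ=333°: B = A + 4.00·(cos333°, sin333°) = (3.5640, -1.8160)
θ=333°: |BD| = 4.7933
θ=333°: circle(B,6.00) ∩ circle(D,3.00): a=5.2131, h=2.9705
θ=333°:   candidates: C₊=(7.2631,2.9081) cross=14.238; C₋=(9.5139,-2.5900) cross=-14.238
θ=333°:   branch - wants cross < 0 → take C=(9.5139,-2.5900) (cross=-14.238)
θ=333°: ex = (C−B)/|BC| = (0.9916,-0.1290); ey = (0.1290,0.9916)
θ=333°: P = B + -1.33·ex + 2.05·ey = (2.5096,0.3885)

θ=12°: 4.17 3.26
θ=333°: 2.51 0.39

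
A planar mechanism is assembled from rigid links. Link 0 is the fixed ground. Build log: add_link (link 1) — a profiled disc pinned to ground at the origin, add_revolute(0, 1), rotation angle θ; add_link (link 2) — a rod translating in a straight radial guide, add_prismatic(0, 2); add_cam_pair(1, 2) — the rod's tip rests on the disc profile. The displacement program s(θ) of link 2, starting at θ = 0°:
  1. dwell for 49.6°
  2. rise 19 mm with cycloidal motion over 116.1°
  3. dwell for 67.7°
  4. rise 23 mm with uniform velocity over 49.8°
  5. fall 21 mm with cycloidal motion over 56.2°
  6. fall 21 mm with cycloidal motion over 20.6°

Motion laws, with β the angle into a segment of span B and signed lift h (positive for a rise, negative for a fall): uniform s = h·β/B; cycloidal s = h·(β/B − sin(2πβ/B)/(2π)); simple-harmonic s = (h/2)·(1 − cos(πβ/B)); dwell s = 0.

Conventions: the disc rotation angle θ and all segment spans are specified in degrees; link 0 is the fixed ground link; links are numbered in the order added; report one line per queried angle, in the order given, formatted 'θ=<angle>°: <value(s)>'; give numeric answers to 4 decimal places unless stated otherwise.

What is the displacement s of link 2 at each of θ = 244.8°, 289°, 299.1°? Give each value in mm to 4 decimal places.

seg 1 [0°–49.6°] dwell: s stays 0.0000
seg 2 [49.6°–165.7°] cycloidal, h=19: full span → s += 19 → s = 19.0000
seg 3 [165.7°–233.4°] dwell: s stays 19.0000
seg 4 [233.4°–283.2°] uniform, h=23: θ=244.8° here. β=11.4, B=49.8. 23·11.4/49.8 = 5.2651 → s = 24.2651
seg 4 [233.4°–283.2°] uniform, h=23: full span → s += 23 → s = 42.0000
seg 5 [283.2°–339.4°] cycloidal, h=-21: θ=289° here. β=5.8, B=56.2. -21·(0.1032 − sin(2π·0.1032)/(2π)) = -0.1487 → s = 41.8513
seg 5 [283.2°–339.4°] cycloidal, h=-21: θ=299.1° here. β=15.9, B=56.2. -21·(0.2829 − sin(2π·0.2829)/(2π)) = -2.6703 → s = 39.3297

θ=244.8°: 24.2651
θ=289°: 41.8513
θ=299.1°: 39.3297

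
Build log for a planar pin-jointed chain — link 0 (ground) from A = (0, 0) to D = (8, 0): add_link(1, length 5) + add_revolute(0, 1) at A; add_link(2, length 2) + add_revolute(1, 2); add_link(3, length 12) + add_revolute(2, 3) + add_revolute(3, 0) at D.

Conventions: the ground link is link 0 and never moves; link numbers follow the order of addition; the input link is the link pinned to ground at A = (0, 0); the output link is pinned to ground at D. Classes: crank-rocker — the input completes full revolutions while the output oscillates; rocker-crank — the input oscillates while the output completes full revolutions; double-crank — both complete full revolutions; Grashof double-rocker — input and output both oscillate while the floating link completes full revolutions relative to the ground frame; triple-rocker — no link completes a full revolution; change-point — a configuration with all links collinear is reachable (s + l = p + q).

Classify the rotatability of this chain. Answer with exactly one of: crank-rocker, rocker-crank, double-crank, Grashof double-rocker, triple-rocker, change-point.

lengths: ground=8, input=5, coupler=2, output=12
sorted: s=2 (shortest), l=12 (longest), p+q=13
s + l = 14 vs p + q = 13
s + l > p + q → non-Grashof → no link fully rotates → triple-rocker

triple-rocker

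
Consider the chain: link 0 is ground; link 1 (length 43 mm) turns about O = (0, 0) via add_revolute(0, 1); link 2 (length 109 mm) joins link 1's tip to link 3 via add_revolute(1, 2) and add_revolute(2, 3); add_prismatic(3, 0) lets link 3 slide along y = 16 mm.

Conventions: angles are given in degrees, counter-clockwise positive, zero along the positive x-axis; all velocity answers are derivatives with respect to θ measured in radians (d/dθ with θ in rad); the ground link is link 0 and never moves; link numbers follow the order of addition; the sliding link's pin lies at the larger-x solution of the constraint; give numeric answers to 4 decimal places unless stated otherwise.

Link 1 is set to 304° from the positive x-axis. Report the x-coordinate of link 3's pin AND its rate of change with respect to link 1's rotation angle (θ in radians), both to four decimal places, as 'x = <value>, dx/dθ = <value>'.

geometry: r = 43 mm, L = 109 mm, e = 16 mm
crank pin P = (r cos θ, r sin θ) = (24.045295, -35.648616)
h = r sin θ − e = -35.648616 − 16 = -51.648616
x = r cos θ + √(L² − h²) = 24.045295 + 95.986564 = 120.031859
dx/dθ = −r sin θ − h·r cos θ/√(L² − h²) (θ in radians; h = -51.648616) = 48.586949

x = 120.0319, dx/dθ = 48.5869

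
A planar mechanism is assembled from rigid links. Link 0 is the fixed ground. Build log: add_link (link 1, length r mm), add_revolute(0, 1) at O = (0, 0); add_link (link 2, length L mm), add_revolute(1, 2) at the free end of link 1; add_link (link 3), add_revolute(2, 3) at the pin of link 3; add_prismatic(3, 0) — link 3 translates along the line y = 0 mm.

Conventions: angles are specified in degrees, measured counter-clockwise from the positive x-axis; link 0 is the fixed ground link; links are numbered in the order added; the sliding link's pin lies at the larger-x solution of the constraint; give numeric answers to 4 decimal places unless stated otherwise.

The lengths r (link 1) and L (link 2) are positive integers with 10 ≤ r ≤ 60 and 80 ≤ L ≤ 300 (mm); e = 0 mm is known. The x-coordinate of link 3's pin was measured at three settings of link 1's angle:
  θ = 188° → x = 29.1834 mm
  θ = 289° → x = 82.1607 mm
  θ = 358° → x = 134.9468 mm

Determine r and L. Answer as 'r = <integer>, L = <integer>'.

constraint per measurement: (x − r cos θ)² + (r sin θ − e)² = L²
subtracting the θ₁ and θ₂ equations cancels the r² and L² terms:
r = (x₁² − x₂²) / (2[(x₁cos θ₁ + e sin θ₁) − (x₂cos θ₂ + e sin θ₂)]) = 52.9999 → r = 53
L² = (x₁ − r cos θ₁)² + (r sin θ₁ − e)² = 6724.0061 → L = 82.0000 → L = 82
check at θ₃=358°: x = 134.9468 (printed 134.9468) ✓

r = 53, L = 82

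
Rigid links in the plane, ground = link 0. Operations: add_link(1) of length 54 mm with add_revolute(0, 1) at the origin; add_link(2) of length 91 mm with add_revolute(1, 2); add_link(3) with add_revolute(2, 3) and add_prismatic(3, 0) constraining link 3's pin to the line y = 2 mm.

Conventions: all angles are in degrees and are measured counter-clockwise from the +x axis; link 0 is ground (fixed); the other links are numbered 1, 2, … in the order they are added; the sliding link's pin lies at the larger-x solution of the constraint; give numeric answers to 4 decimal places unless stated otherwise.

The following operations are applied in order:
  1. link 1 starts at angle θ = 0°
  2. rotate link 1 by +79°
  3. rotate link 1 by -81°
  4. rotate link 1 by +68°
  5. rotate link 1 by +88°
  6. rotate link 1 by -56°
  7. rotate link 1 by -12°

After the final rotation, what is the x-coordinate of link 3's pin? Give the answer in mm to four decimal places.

geometry: r = 54 mm, L = 91 mm, e = 2 mm; θ starts at 0°
rotate link 1 by +79°: θ ← 0° +79° = 79°
rotate link 1 by -81°: θ ← 79° -81° = -2°
rotate link 1 by +68°: θ ← -2° +68° = 66°
rotate link 1 by +88°: θ ← 66° +88° = 154°
rotate link 1 by -56°: θ ← 154° -56° = 98°
rotate link 1 by -12°: θ ← 98° -12° = 86°
crank pin P = (r cos θ, r sin θ) = (3.766850, 53.868459)
h = r sin θ − e = 53.868459 − 2 = 51.868459
x = r cos θ + √(L² − h²) = 3.766850 + 74.770736 = 78.537586

78.5376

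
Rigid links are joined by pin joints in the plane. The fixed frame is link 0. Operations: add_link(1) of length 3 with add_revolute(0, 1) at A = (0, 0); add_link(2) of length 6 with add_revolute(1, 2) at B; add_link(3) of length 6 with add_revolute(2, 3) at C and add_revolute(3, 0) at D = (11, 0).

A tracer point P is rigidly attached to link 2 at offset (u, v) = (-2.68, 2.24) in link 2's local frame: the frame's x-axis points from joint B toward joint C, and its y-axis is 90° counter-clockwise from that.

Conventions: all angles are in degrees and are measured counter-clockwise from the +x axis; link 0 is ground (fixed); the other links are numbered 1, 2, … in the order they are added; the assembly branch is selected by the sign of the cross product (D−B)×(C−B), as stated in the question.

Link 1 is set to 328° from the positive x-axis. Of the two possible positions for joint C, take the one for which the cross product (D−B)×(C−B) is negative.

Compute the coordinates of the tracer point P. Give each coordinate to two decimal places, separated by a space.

A=(0,0), D=(11.00,0)
B = A + 3.00·(cos328°, sin328°) = (2.5441, -1.5898)
|BD| = 8.6040
circle(B,6.00) ∩ circle(D,6.00): a=4.3020, h=4.1824
  candidates: C₊=(5.9993,3.3155) cross=35.986; C₋=(7.5449,-4.9053) cross=-35.986
  branch - wants cross < 0 → take C=(7.5449,-4.9053) (cross=-35.986)
ex = (C−B)/|BC| = (0.8335,-0.5526); ey = (0.5526,0.8335)
P = B + -2.68·ex + 2.24·ey = (1.5483,1.7581)

1.55 1.76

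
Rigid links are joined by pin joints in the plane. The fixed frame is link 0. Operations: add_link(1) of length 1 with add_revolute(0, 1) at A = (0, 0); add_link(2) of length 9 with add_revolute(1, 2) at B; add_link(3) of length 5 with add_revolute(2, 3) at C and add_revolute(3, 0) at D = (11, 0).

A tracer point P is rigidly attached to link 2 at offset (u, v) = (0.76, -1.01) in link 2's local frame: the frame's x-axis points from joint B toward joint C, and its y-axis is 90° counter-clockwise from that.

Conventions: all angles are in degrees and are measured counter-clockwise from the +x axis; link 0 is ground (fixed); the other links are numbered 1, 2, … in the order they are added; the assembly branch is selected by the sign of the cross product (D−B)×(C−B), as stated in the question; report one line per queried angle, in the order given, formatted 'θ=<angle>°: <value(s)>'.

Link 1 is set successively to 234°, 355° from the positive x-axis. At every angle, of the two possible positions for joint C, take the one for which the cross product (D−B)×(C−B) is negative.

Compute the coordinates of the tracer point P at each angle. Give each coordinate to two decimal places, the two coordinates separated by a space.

A=(0,0), D=(11.00,0)
θ=234°: B = A + 1.00·(cos234°, sin234°) = (-0.5878, -0.8090)
θ=234°: |BD| = 11.6160
θ=234°: circle(B,9.00) ∩ circle(D,5.00): a=8.2185, h=3.6684
θ=234°:   candidates: C₊=(7.3552,3.4228) cross=42.612; C₋=(7.8662,-3.8961) cross=-42.612
θ=234°:   branch - wants cross < 0 → take C=(7.8662,-3.8961) (cross=-42.612)
θ=234°: ex = (C−B)/|BC| = (0.9393,-0.3430); ey = (0.3430,0.9393)
θ=234°: P = B + 0.76·ex + -1.01·ey = (-0.2203,-2.0184)
θ=355°: B = A + 1.00·(cos355°, sin355°) = (0.9962, -0.0872)
θ=355°: |BD| = 10.0042
θ=355°: circle(B,9.00) ∩ circle(D,5.00): a=7.8009, h=4.4884
θ=355°:   candidates: C₊=(8.7577,4.4690) cross=44.903; C₋=(8.8359,-4.5074) cross=-44.903
θ=355°:   branch - wants cross < 0 → take C=(8.8359,-4.5074) (cross=-44.903)
θ=355°: ex = (C−B)/|BC| = (0.8711,-0.4911); ey = (0.4911,0.8711)
θ=355°: P = B + 0.76·ex + -1.01·ey = (1.1622,-1.3402)

θ=234°: -0.22 -2.02
θ=355°: 1.16 -1.34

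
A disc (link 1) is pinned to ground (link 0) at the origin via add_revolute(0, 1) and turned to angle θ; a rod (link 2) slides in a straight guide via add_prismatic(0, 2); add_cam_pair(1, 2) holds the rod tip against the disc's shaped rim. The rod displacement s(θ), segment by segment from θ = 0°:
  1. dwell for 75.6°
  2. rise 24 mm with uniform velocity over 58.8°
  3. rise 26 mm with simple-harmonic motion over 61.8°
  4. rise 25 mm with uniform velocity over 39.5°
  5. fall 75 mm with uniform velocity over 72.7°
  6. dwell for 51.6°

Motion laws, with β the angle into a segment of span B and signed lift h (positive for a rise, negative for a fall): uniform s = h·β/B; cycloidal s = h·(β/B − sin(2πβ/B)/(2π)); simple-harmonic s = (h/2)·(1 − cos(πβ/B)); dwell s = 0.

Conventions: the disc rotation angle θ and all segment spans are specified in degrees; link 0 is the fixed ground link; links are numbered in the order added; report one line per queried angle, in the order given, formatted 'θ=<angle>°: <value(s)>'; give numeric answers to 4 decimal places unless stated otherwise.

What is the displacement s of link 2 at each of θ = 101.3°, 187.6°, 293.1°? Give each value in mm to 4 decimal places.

segment 1 (0° to 75.6°, dwell): s unchanged at 0.0000
θ = 101.3° falls in segment 2 (75.6° to 134.4°, uniform, h = 24): β = 101.3 − 75.6 = 25.7°, B = 58.8°; Δs = 24·25.7/58.8 = 10.4898; s = 0.0000 + 10.4898 = 10.4898
segment 2 (75.6° to 134.4°, uniform, h = 24) is passed completely: s = 0.0000 + (24) = 24.0000
θ = 187.6° falls in segment 3 (134.4° to 196.2°, simple-harmonic, h = 26): β = 187.6 − 134.4 = 53.2°, B = 61.8°; Δs = 26/2·(1 − cos(π·0.8608)) = 24.7773; s = 24.0000 + 24.7773 = 48.7773
segment 3 (134.4° to 196.2°, simple-harmonic, h = 26) is passed completely: s = 24.0000 + (26) = 50.0000
segment 4 (196.2° to 235.7°, uniform, h = 25) is passed completely: s = 50.0000 + (25) = 75.0000
θ = 293.1° falls in segment 5 (235.7° to 308.4°, uniform, h = -75): β = 293.1 − 235.7 = 57.4°, B = 72.7°; Δs = -75·57.4/72.7 = -59.2160; s = 75.0000 − 59.2160 = 15.7840

θ=101.3°: 10.4898
θ=187.6°: 48.7773
θ=293.1°: 15.7840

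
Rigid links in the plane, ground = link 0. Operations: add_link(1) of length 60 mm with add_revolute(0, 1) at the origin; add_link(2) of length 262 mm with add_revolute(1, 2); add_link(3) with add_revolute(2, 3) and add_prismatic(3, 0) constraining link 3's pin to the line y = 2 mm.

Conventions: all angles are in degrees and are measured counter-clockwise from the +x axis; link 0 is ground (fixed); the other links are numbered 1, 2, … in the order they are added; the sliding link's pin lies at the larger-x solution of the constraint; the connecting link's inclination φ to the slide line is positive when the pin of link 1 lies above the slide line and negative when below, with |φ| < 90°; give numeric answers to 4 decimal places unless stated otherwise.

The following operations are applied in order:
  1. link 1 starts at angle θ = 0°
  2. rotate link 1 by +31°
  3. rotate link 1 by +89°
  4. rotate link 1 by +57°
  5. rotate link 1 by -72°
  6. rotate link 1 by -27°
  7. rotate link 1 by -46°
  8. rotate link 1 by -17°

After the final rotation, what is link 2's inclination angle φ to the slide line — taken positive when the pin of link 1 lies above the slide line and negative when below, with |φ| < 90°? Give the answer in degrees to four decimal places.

geometry: r = 60 mm, L = 262 mm, e = 2 mm; θ starts at 0°
rotate link 1 by +31°: θ ← 0° +31° = 31°
rotate link 1 by +89°: θ ← 31° +89° = 120°
rotate link 1 by +57°: θ ← 120° +57° = 177°
rotate link 1 by -72°: θ ← 177° -72° = 105°
rotate link 1 by -27°: θ ← 105° -27° = 78°
rotate link 1 by -46°: θ ← 78° -46° = 32°
rotate link 1 by -17°: θ ← 32° -17° = 15°
h = r sin θ − e = 15.529143 − 2 = 13.529143
sin φ = h / L = 13.529143 / 262 = 0.05163795
φ = arcsin(0.05163795) = 2.959953°

2.9600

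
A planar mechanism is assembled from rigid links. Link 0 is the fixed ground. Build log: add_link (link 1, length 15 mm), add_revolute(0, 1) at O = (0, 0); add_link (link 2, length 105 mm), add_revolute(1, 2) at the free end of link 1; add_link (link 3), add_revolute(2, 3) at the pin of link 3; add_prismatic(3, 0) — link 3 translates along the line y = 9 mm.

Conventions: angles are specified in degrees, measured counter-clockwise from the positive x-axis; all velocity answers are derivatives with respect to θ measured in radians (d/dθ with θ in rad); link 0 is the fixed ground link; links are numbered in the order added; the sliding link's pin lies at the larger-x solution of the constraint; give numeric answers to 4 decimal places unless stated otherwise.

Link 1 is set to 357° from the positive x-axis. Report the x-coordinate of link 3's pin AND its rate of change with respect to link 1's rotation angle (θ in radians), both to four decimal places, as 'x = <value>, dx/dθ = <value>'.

geometry: r = 15 mm, L = 105 mm, e = 9 mm
crank pin P = (r cos θ, r sin θ) = (14.979443, -0.785039)
h = r sin θ − e = -0.785039 − 9 = -9.785039
x = r cos θ + √(L² − h²) = 14.979443 + 104.543068 = 119.522511
dx/dθ = −r sin θ − h·r cos θ/√(L² − h²) (θ in radians; h = -9.785039) = 2.187088

x = 119.5225, dx/dθ = 2.1871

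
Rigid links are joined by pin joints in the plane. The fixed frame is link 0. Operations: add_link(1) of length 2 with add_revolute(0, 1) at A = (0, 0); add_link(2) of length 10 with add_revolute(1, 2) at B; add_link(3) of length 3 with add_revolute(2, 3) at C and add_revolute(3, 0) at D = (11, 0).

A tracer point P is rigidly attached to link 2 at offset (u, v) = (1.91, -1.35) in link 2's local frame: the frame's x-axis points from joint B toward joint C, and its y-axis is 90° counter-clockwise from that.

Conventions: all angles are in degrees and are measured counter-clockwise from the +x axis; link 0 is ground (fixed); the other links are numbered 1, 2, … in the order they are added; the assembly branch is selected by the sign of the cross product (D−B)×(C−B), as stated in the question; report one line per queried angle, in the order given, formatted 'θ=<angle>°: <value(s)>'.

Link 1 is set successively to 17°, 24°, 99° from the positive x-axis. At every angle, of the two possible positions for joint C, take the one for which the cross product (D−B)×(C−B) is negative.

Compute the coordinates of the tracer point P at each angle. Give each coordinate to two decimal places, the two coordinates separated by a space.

A=(0,0), D=(11.00,0)
θ=17°: B = A + 2.00·(cos17°, sin17°) = (1.9126, 0.5847)
θ=17°: |BD| = 9.1062
θ=17°: circle(B,10.00) ∩ circle(D,3.00): a=9.5497, h=2.9670
θ=17°:   candidates: C₊=(11.6331,2.9324) cross=27.018; C₋=(11.2521,-2.9894) cross=-27.018
θ=17°:   branch - wants cross < 0 → take C=(11.2521,-2.9894) (cross=-27.018)
θ=17°: ex = (C−B)/|BC| = (0.9339,-0.3574); ey = (0.3574,0.9339)
θ=17°: P = B + 1.91·ex + -1.35·ey = (3.2139,-1.3587)
θ=24°: B = A + 2.00·(cos24°, sin24°) = (1.8271, 0.8135)
θ=24°: |BD| = 9.2089
θ=24°: circle(B,10.00) ∩ circle(D,3.00): a=9.5453, h=2.9811
θ=24°:   candidates: C₊=(11.5984,2.9397) cross=27.452; C₋=(11.0718,-2.9991) cross=-27.452
θ=24°:   branch - wants cross < 0 → take C=(11.0718,-2.9991) (cross=-27.452)
θ=24°: ex = (C−B)/|BC| = (0.9245,-0.3813); ey = (0.3813,0.9245)
θ=24°: P = B + 1.91·ex + -1.35·ey = (3.0781,-1.1628)
θ=99°: B = A + 2.00·(cos99°, sin99°) = (-0.3129, 1.9754)
θ=99°: |BD| = 11.4840
θ=99°: circle(B,10.00) ∩ circle(D,3.00): a=9.7040, h=2.4149
θ=99°:   candidates: C₊=(9.6619,2.6851) cross=27.732; C₋=(8.8311,-2.0727) cross=-27.732
θ=99°:   branch - wants cross < 0 → take C=(8.8311,-2.0727) (cross=-27.732)
θ=99°: ex = (C−B)/|BC| = (0.9144,-0.4048); ey = (0.4048,0.9144)
θ=99°: P = B + 1.91·ex + -1.35·ey = (0.8871,-0.0322)

θ=17°: 3.21 -1.36
θ=24°: 3.08 -1.16
θ=99°: 0.89 -0.03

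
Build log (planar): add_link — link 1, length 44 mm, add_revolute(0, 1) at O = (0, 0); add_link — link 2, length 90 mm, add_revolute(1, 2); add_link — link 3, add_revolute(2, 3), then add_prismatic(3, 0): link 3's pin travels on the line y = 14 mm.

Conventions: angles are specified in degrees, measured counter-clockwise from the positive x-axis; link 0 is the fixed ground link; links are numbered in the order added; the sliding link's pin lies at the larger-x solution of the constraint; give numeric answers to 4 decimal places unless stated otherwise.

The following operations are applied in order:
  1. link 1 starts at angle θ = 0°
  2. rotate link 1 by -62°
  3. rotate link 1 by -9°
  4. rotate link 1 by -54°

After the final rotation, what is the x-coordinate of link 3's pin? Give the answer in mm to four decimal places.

geometry: r = 44 mm, L = 90 mm, e = 14 mm; θ starts at 0°
rotate link 1 by -62°: θ ← 0° -62° = -62°
rotate link 1 by -9°: θ ← -62° -9° = -71°
rotate link 1 by -54°: θ ← -71° -54° = -125°
crank pin P = (r cos θ, r sin θ) = (-25.237363, -36.042690)
h = r sin θ − e = -36.042690 − 14 = -50.042690
x = r cos θ + √(L² − h²) = -25.237363 + 74.804607 = 49.567243

49.5672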